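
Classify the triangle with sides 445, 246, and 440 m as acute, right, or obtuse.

Compare the square of the longest side to the sum of squares of the other two: 246² + 440² = 254116 > 198025 = 445².

acute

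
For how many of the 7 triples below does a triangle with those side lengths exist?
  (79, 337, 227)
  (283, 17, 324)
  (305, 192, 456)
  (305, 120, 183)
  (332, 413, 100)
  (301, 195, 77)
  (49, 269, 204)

2

(79,227,337): 79+227 ≤ 337 → not valid
(17,283,324): 17+283 ≤ 324 → not valid
(192,305,456): 192+305 > 456 → valid
(120,183,305): 120+183 ≤ 305 → not valid
(100,332,413): 100+332 > 413 → valid
(77,195,301): 77+195 ≤ 301 → not valid
(49,204,269): 49+204 ≤ 269 → not valid
2 of the 7 triples form a triangle.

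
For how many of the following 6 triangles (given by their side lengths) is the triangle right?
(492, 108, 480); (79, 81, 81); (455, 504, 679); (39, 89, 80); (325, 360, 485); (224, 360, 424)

(492,108,480): 108²+480² = 242064 = 492² → right
(79,81,81): 79²+81² = 12802 > 6561 = 81² → acute
(455,504,679): 455²+504² = 461041 = 679² → right
(39,89,80): 39²+80² = 7921 = 89² → right
(325,360,485): 325²+360² = 235225 = 485² → right
(224,360,424): 224²+360² = 179776 = 424² → right
5 of the 6 are right.

5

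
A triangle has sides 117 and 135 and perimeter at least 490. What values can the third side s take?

238 ≤ s < 252

Triangle inequality alone gives 18 < s < 252.
The perimeter condition gives s ≥ 490 − 117 − 135 = 238.
Intersecting the two: 238 ≤ s < 252.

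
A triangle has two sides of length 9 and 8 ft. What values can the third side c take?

1 < c < 17 (ft)

By the triangle inequality, c must be less than 9 + 8 = 17 and greater than |9 − 8| = 1.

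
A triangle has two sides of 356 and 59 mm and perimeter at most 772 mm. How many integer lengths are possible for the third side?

60

Triangle inequality: 297 < x < 415. Perimeter ≤ 772 gives x ≤ 772 − 356 − 59 = 357.
So 297 < x ≤ 357; integers 298 through 357: 60 values.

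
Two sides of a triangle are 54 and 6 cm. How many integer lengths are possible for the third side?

The third side lies in the open interval (48, 60).
Integers from 49 to 59 inclusive: 59 − 49 + 1 = 11.

11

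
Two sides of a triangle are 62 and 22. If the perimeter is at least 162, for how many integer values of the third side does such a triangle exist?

Triangle inequality: 40 < x < 84. Perimeter ≥ 162 gives x ≥ 162 − 62 − 22 = 78.
So 78 ≤ x < 84; integers 78 through 83: 6 values.

6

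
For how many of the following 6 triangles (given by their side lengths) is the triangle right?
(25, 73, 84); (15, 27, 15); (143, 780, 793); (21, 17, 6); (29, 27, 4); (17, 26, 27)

1

(25,73,84): 25²+73² = 5954 < 7056 = 84² → obtuse
(15,27,15): 15²+15² = 450 < 729 = 27² → obtuse
(143,780,793): 143²+780² = 628849 = 793² → right
(21,17,6): 6²+17² = 325 < 441 = 21² → obtuse
(29,27,4): 4²+27² = 745 < 841 = 29² → obtuse
(17,26,27): 17²+26² = 965 > 729 = 27² → acute
1 of the 6 is right.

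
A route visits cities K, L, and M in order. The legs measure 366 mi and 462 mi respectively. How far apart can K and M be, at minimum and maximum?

By the triangle inequality, |366 − 462| ≤ KM ≤ 366 + 462.

96 ≤ KM ≤ 828 mi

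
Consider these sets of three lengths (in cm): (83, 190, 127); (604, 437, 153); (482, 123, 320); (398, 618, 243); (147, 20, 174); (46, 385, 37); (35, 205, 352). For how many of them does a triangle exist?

(83,127,190): 83+127 > 190 → valid
(153,437,604): 153+437 ≤ 604 → not valid
(123,320,482): 123+320 ≤ 482 → not valid
(243,398,618): 243+398 > 618 → valid
(20,147,174): 20+147 ≤ 174 → not valid
(37,46,385): 37+46 ≤ 385 → not valid
(35,205,352): 35+205 ≤ 352 → not valid
2 of the 7 triples form a triangle.

2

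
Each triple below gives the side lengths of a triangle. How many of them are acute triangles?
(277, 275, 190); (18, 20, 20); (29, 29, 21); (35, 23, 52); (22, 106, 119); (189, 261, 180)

(277,275,190): 190²+275² = 111725 > 76729 = 277² → acute
(18,20,20): 18²+20² = 724 > 400 = 20² → acute
(29,29,21): 21²+29² = 1282 > 841 = 29² → acute
(35,23,52): 23²+35² = 1754 < 2704 = 52² → obtuse
(22,106,119): 22²+106² = 11720 < 14161 = 119² → obtuse
(189,261,180): 180²+189² = 68121 = 261² → right
3 of the 6 are acute.

3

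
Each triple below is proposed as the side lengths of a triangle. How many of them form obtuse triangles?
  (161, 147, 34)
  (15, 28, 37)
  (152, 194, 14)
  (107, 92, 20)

(161,147,34): 34²+147² = 22765 < 25921 = 161² → obtuse
(15,28,37): 15²+28² = 1009 < 1369 = 37² → obtuse
(152,194,14): 14+152 ≤ 194, not a triangle
(107,92,20): 20²+92² = 8864 < 11449 = 107² → obtuse
3 of the 4 are obtuse.

3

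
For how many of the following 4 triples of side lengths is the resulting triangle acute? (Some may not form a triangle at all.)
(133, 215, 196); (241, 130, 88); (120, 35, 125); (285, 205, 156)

(133,215,196): 133²+196² = 56105 > 46225 = 215² → acute
(241,130,88): 88+130 ≤ 241, not a triangle
(120,35,125): 35²+120² = 15625 = 125² → right
(285,205,156): 156²+205² = 66361 < 81225 = 285² → obtuse
1 of the 4 is acute.

1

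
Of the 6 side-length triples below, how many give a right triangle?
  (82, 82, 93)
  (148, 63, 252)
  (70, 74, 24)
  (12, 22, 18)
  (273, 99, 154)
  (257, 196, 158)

1

(82,82,93): 82²+82² = 13448 > 8649 = 93² → acute
(148,63,252): 63+148 ≤ 252, not a triangle
(70,74,24): 24²+70² = 5476 = 74² → right
(12,22,18): 12²+18² = 468 < 484 = 22² → obtuse
(273,99,154): 99+154 ≤ 273, not a triangle
(257,196,158): 158²+196² = 63380 < 66049 = 257² → obtuse
1 of the 6 is right.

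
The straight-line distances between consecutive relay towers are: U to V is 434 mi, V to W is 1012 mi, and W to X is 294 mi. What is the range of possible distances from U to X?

284 ≤ UX ≤ 1740 mi

The maximum is all hops collinear in one direction: 434 + 1012 + 294 = 1740.
The longest hop is 1012; the others sum to 728. Folding the others back against it leaves at least 1012 − 728 = 284.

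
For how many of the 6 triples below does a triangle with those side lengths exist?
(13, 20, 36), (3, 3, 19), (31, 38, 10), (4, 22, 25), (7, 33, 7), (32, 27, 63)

2

(13,20,36): 13+20 ≤ 36 → not valid
(3,3,19): 3+3 ≤ 19 → not valid
(10,31,38): 10+31 > 38 → valid
(4,22,25): 4+22 > 25 → valid
(7,7,33): 7+7 ≤ 33 → not valid
(27,32,63): 27+32 ≤ 63 → not valid
2 of the 6 triples form a triangle.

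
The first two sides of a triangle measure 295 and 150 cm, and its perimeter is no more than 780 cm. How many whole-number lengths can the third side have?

Triangle inequality: 145 < x < 445. Perimeter ≤ 780 gives x ≤ 780 − 295 − 150 = 335.
So 145 < x ≤ 335; integers 146 through 335: 190 values.

190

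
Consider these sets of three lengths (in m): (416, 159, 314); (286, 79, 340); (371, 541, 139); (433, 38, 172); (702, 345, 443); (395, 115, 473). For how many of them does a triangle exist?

4

(159,314,416): 159+314 > 416 → valid
(79,286,340): 79+286 > 340 → valid
(139,371,541): 139+371 ≤ 541 → not valid
(38,172,433): 38+172 ≤ 433 → not valid
(345,443,702): 345+443 > 702 → valid
(115,395,473): 115+395 > 473 → valid
4 of the 6 triples form a triangle.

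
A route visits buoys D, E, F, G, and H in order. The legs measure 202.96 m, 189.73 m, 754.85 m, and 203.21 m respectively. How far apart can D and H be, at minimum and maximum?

158.95 ≤ DH ≤ 1350.75 m

The maximum is all hops collinear in one direction: 202.96 + 189.73 + 754.85 + 203.21 = 1350.75.
The longest hop is 754.85; the others sum to 595.90. Folding the others back against it leaves at least 754.85 − 595.90 = 158.95.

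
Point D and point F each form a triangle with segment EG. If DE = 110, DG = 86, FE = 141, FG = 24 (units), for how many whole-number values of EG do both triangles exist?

47

From triangle DEG: 24 < EG < 196.
From triangle FEG: 117 < EG < 165.
Intersection: 117 < EG < 165, so integers 118 through 164: 47 values.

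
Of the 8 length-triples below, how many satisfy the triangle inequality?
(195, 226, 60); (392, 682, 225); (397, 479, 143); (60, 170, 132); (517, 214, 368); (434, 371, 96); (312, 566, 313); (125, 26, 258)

(60,195,226): 60+195 > 226 → valid
(225,392,682): 225+392 ≤ 682 → not valid
(143,397,479): 143+397 > 479 → valid
(60,132,170): 60+132 > 170 → valid
(214,368,517): 214+368 > 517 → valid
(96,371,434): 96+371 > 434 → valid
(312,313,566): 312+313 > 566 → valid
(26,125,258): 26+125 ≤ 258 → not valid
6 of the 8 triples form a triangle.

6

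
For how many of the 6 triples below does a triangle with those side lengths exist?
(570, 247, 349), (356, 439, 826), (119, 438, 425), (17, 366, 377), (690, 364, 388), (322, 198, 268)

(247,349,570): 247+349 > 570 → valid
(356,439,826): 356+439 ≤ 826 → not valid
(119,425,438): 119+425 > 438 → valid
(17,366,377): 17+366 > 377 → valid
(364,388,690): 364+388 > 690 → valid
(198,268,322): 198+268 > 322 → valid
5 of the 6 triples form a triangle.

5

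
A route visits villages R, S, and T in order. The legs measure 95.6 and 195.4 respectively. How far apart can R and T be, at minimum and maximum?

99.8 ≤ RT ≤ 291.0

By the triangle inequality, |95.6 − 195.4| ≤ RT ≤ 95.6 + 195.4.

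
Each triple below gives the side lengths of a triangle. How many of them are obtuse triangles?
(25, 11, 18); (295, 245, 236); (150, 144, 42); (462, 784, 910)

(25,11,18): 11²+18² = 445 < 625 = 25² → obtuse
(295,245,236): 236²+245² = 115721 > 87025 = 295² → acute
(150,144,42): 42²+144² = 22500 = 150² → right
(462,784,910): 462²+784² = 828100 = 910² → right
1 of the 4 is obtuse.

1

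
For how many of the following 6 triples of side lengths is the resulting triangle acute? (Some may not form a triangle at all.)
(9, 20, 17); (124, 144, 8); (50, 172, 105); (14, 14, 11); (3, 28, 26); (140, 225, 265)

1

(9,20,17): 9²+17² = 370 < 400 = 20² → obtuse
(124,144,8): 8+124 ≤ 144, not a triangle
(50,172,105): 50+105 ≤ 172, not a triangle
(14,14,11): 11²+14² = 317 > 196 = 14² → acute
(3,28,26): 3²+26² = 685 < 784 = 28² → obtuse
(140,225,265): 140²+225² = 70225 = 265² → right
1 of the 6 is acute.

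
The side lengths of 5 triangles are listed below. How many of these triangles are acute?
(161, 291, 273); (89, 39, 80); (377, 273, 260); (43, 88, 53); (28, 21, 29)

(161,291,273): 161²+273² = 100450 > 84681 = 291² → acute
(89,39,80): 39²+80² = 7921 = 89² → right
(377,273,260): 260²+273² = 142129 = 377² → right
(43,88,53): 43²+53² = 4658 < 7744 = 88² → obtuse
(28,21,29): 21²+28² = 1225 > 841 = 29² → acute
2 of the 5 are acute.

2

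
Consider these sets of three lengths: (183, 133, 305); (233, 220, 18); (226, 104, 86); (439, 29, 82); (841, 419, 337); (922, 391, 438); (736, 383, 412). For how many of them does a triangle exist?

(133,183,305): 133+183 > 305 → valid
(18,220,233): 18+220 > 233 → valid
(86,104,226): 86+104 ≤ 226 → not valid
(29,82,439): 29+82 ≤ 439 → not valid
(337,419,841): 337+419 ≤ 841 → not valid
(391,438,922): 391+438 ≤ 922 → not valid
(383,412,736): 383+412 > 736 → valid
3 of the 7 triples form a triangle.

3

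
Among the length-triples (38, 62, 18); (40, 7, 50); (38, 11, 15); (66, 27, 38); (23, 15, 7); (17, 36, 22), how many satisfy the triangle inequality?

(18,38,62): 18+38 ≤ 62 → not valid
(7,40,50): 7+40 ≤ 50 → not valid
(11,15,38): 11+15 ≤ 38 → not valid
(27,38,66): 27+38 ≤ 66 → not valid
(7,15,23): 7+15 ≤ 23 → not valid
(17,22,36): 17+22 > 36 → valid
1 of the 6 triples forms a triangle.

1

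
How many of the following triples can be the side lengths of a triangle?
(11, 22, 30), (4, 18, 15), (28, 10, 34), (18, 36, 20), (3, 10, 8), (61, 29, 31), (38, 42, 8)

6

(11,22,30): 11+22 > 30 → valid
(4,15,18): 4+15 > 18 → valid
(10,28,34): 10+28 > 34 → valid
(18,20,36): 18+20 > 36 → valid
(3,8,10): 3+8 > 10 → valid
(29,31,61): 29+31 ≤ 61 → not valid
(8,38,42): 8+38 > 42 → valid
6 of the 7 triples form a triangle.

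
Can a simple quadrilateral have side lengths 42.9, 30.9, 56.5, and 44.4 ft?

Yes

A quadrilateral exists iff every side is shorter than the sum of the others — equivalently, the longest side is less than the sum of the rest.
Longest side 56.5 < 118.2 (sum of the remaining 3), so yes.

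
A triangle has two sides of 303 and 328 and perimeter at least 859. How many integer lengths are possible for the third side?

403

Triangle inequality: 25 < x < 631. Perimeter ≥ 859 gives x ≥ 859 − 303 − 328 = 228.
So 228 ≤ x < 631; integers 228 through 630: 403 values.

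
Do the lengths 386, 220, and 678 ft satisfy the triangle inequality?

The longest side is 678, but the other two sum to only 606.
606 < 678, so the triangle inequality fails.

No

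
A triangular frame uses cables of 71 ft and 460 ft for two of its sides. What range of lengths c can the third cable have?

389 < c < 531 (ft)

By the triangle inequality, c must be less than 71 + 460 = 531 and greater than |71 − 460| = 389.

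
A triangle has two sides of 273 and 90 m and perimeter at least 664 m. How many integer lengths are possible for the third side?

Triangle inequality: 183 < x < 363. Perimeter ≥ 664 gives x ≥ 664 − 273 − 90 = 301.
So 301 ≤ x < 363; integers 301 through 362: 62 values.

62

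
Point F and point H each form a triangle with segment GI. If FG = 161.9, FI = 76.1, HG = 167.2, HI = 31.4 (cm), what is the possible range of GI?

From triangle FGI: |161.9 − 76.1| < GI < 161.9 + 76.1, i.e. 85.8 < GI < 238.0.
From triangle HGI: 135.8 < GI < 198.6.
Both must hold, so GI lies in the intersection.

135.8 < GI < 198.6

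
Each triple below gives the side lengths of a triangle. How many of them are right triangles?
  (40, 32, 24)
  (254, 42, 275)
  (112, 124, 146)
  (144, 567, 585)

2

(40,32,24): 24²+32² = 1600 = 40² → right
(254,42,275): 42²+254² = 66280 < 75625 = 275² → obtuse
(112,124,146): 112²+124² = 27920 > 21316 = 146² → acute
(144,567,585): 144²+567² = 342225 = 585² → right
2 of the 4 are right.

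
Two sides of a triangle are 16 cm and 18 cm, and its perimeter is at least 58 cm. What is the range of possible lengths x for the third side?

Triangle inequality alone gives 2 < x < 34.
The perimeter condition gives x ≥ 58 − 16 − 18 = 24.
Intersecting the two: 24 ≤ x < 34.

24 ≤ x < 34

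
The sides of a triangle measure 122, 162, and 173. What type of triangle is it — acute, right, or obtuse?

acute

Compare the square of the longest side to the sum of squares of the other two: 122² + 162² = 41128 > 29929 = 173².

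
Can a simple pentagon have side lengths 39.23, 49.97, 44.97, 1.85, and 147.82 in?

No

For a pentagon, each side must be shorter than the sum of the others.
Here the longest side is 147.82, but the remaining 4 sides sum to only 136.02.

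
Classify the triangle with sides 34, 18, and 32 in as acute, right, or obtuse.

acute

Compare the square of the longest side to the sum of squares of the other two: 18² + 32² = 1348 > 1156 = 34².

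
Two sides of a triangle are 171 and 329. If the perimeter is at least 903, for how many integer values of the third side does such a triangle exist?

97

Triangle inequality: 158 < x < 500. Perimeter ≥ 903 gives x ≥ 903 − 171 − 329 = 403.
So 403 ≤ x < 500; integers 403 through 499: 97 values.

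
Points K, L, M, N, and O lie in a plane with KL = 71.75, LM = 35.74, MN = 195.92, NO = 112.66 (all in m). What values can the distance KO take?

0 ≤ KO ≤ 416.07 m

The maximum is all hops collinear in one direction: 71.75 + 35.74 + 195.92 + 112.66 = 416.07.
The longest hop is 195.92; the others sum to 220.15. Since 195.92 ≤ 220.15, the path can fold back on itself completely, so the minimum distance is 0.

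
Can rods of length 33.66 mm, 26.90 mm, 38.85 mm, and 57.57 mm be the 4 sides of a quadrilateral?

A quadrilateral exists iff every side is shorter than the sum of the others — equivalently, the longest side is less than the sum of the rest.
Longest side 57.57 < 99.41 (sum of the remaining 3), so yes.

Yes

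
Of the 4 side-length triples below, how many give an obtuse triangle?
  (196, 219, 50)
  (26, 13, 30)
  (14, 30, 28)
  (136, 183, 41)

2

(196,219,50): 50²+196² = 40916 < 47961 = 219² → obtuse
(26,13,30): 13²+26² = 845 < 900 = 30² → obtuse
(14,30,28): 14²+28² = 980 > 900 = 30² → acute
(136,183,41): 41+136 ≤ 183, not a triangle
2 of the 4 are obtuse.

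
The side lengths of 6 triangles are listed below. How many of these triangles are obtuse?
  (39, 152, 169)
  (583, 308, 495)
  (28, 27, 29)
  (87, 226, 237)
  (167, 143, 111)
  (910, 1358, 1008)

(39,152,169): 39²+152² = 24625 < 28561 = 169² → obtuse
(583,308,495): 308²+495² = 339889 = 583² → right
(28,27,29): 27²+28² = 1513 > 841 = 29² → acute
(87,226,237): 87²+226² = 58645 > 56169 = 237² → acute
(167,143,111): 111²+143² = 32770 > 27889 = 167² → acute
(910,1358,1008): 910²+1008² = 1844164 = 1358² → right
1 of the 6 is obtuse.

1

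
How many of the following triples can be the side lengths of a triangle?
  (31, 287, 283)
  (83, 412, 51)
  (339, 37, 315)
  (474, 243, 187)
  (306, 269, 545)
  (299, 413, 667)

(31,283,287): 31+283 > 287 → valid
(51,83,412): 51+83 ≤ 412 → not valid
(37,315,339): 37+315 > 339 → valid
(187,243,474): 187+243 ≤ 474 → not valid
(269,306,545): 269+306 > 545 → valid
(299,413,667): 299+413 > 667 → valid
4 of the 6 triples form a triangle.

4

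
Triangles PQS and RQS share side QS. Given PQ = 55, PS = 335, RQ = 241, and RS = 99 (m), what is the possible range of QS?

From triangle PQS: |55 − 335| < QS < 55 + 335, i.e. 280 < QS < 390.
From triangle RQS: 142 < QS < 340.
Both must hold, so QS lies in the intersection.

280 < QS < 340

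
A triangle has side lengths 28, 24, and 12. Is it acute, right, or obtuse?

obtuse

Compare the square of the longest side to the sum of squares of the other two: 12² + 24² = 720 < 784 = 28².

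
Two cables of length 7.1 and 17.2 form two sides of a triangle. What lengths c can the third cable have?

By the triangle inequality, c must be less than 7.1 + 17.2 = 24.3 and greater than |7.1 − 17.2| = 10.1.

10.1 < c < 24.3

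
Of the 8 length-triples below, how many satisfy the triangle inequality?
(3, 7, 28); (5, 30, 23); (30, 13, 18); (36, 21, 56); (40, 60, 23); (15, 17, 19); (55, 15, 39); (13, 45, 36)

5

(3,7,28): 3+7 ≤ 28 → not valid
(5,23,30): 5+23 ≤ 30 → not valid
(13,18,30): 13+18 > 30 → valid
(21,36,56): 21+36 > 56 → valid
(23,40,60): 23+40 > 60 → valid
(15,17,19): 15+17 > 19 → valid
(15,39,55): 15+39 ≤ 55 → not valid
(13,36,45): 13+36 > 45 → valid
5 of the 8 triples form a triangle.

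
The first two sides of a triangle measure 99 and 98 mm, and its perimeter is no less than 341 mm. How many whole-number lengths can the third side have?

Triangle inequality: 1 < x < 197. Perimeter ≥ 341 gives x ≥ 341 − 99 − 98 = 144.
So 144 ≤ x < 197; integers 144 through 196: 53 values.

53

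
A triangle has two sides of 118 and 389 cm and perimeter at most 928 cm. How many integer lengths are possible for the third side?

150

Triangle inequality: 271 < x < 507. Perimeter ≤ 928 gives x ≤ 928 − 118 − 389 = 421.
So 271 < x ≤ 421; integers 272 through 421: 150 values.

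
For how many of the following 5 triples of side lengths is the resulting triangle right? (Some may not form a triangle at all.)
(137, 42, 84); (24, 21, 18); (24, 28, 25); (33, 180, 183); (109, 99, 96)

(137,42,84): 42+84 ≤ 137, not a triangle
(24,21,18): 18²+21² = 765 > 576 = 24² → acute
(24,28,25): 24²+25² = 1201 > 784 = 28² → acute
(33,180,183): 33²+180² = 33489 = 183² → right
(109,99,96): 96²+99² = 19017 > 11881 = 109² → acute
1 of the 5 is right.

1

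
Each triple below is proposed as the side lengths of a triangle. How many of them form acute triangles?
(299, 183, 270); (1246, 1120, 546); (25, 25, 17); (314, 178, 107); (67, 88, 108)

(299,183,270): 183²+270² = 106389 > 89401 = 299² → acute
(1246,1120,546): 546²+1120² = 1552516 = 1246² → right
(25,25,17): 17²+25² = 914 > 625 = 25² → acute
(314,178,107): 107+178 ≤ 314, not a triangle
(67,88,108): 67²+88² = 12233 > 11664 = 108² → acute
3 of the 5 are acute.

3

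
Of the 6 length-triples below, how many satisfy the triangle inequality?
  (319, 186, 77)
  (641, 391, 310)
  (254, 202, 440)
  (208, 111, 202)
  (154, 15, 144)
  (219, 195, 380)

(77,186,319): 77+186 ≤ 319 → not valid
(310,391,641): 310+391 > 641 → valid
(202,254,440): 202+254 > 440 → valid
(111,202,208): 111+202 > 208 → valid
(15,144,154): 15+144 > 154 → valid
(195,219,380): 195+219 > 380 → valid
5 of the 6 triples form a triangle.

5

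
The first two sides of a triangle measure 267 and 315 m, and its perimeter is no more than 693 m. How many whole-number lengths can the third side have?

Triangle inequality: 48 < x < 582. Perimeter ≤ 693 gives x ≤ 693 − 267 − 315 = 111.
So 48 < x ≤ 111; integers 49 through 111: 63 values.

63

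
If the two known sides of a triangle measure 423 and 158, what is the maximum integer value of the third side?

580

The third side must be strictly less than 423 + 158 = 581.
The largest integer below 581 is 580.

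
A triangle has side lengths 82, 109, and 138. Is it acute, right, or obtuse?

Compare the square of the longest side to the sum of squares of the other two: 82² + 109² = 18605 < 19044 = 138².

obtuse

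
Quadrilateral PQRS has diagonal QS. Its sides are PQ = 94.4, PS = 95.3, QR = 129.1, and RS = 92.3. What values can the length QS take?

36.8 < QS < 189.7

From triangle PQS: |94.4 − 95.3| < QS < 94.4 + 95.3, i.e. 0.9 < QS < 189.7.
From triangle RQS: 36.8 < QS < 221.4.
Both must hold, so QS lies in the intersection.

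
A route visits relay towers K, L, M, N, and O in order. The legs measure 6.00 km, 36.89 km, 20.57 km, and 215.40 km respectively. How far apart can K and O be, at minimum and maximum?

151.94 ≤ KO ≤ 278.86 km

The maximum is all hops collinear in one direction: 6.00 + 36.89 + 20.57 + 215.40 = 278.86.
The longest hop is 215.40; the others sum to 63.46. Folding the others back against it leaves at least 215.40 − 63.46 = 151.94.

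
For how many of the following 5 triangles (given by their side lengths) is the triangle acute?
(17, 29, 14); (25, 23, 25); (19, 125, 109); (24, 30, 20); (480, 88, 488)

(17,29,14): 14²+17² = 485 < 841 = 29² → obtuse
(25,23,25): 23²+25² = 1154 > 625 = 25² → acute
(19,125,109): 19²+109² = 12242 < 15625 = 125² → obtuse
(24,30,20): 20²+24² = 976 > 900 = 30² → acute
(480,88,488): 88²+480² = 238144 = 488² → right
2 of the 5 are acute.

2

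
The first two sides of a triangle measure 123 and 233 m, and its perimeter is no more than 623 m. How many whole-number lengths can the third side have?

157

Triangle inequality: 110 < x < 356. Perimeter ≤ 623 gives x ≤ 623 − 123 − 233 = 267.
So 110 < x ≤ 267; integers 111 through 267: 157 values.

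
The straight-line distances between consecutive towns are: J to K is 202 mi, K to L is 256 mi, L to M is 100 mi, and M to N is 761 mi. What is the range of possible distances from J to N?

203 ≤ JN ≤ 1319 mi

The maximum is all hops collinear in one direction: 202 + 256 + 100 + 761 = 1319.
The longest hop is 761; the others sum to 558. Folding the others back against it leaves at least 761 − 558 = 203.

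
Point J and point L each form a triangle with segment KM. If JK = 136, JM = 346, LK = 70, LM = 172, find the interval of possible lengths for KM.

From triangle JKM: |136 − 346| < KM < 136 + 346, i.e. 210 < KM < 482.
From triangle LKM: 102 < KM < 242.
Both must hold, so KM lies in the intersection.

210 < KM < 242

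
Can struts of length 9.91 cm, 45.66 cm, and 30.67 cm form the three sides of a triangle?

The longest side is 45.66, but the other two sum to only 40.58.
40.58 < 45.66, so the triangle inequality fails.

No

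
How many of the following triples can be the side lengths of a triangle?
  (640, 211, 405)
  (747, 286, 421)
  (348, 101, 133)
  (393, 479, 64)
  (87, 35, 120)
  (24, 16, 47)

(211,405,640): 211+405 ≤ 640 → not valid
(286,421,747): 286+421 ≤ 747 → not valid
(101,133,348): 101+133 ≤ 348 → not valid
(64,393,479): 64+393 ≤ 479 → not valid
(35,87,120): 35+87 > 120 → valid
(16,24,47): 16+24 ≤ 47 → not valid
1 of the 6 triples forms a triangle.

1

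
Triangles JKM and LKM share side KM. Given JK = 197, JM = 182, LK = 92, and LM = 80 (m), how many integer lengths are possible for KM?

From triangle JKM: 15 < KM < 379.
From triangle LKM: 12 < KM < 172.
Intersection: 15 < KM < 172, so integers 16 through 171: 156 values.

156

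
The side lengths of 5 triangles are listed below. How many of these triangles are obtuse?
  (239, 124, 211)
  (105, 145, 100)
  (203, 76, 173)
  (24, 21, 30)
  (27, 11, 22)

2

(239,124,211): 124²+211² = 59897 > 57121 = 239² → acute
(105,145,100): 100²+105² = 21025 = 145² → right
(203,76,173): 76²+173² = 35705 < 41209 = 203² → obtuse
(24,21,30): 21²+24² = 1017 > 900 = 30² → acute
(27,11,22): 11²+22² = 605 < 729 = 27² → obtuse
2 of the 5 are obtuse.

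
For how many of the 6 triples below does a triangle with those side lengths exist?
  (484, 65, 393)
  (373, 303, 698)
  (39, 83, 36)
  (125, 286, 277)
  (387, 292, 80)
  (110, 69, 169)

2

(65,393,484): 65+393 ≤ 484 → not valid
(303,373,698): 303+373 ≤ 698 → not valid
(36,39,83): 36+39 ≤ 83 → not valid
(125,277,286): 125+277 > 286 → valid
(80,292,387): 80+292 ≤ 387 → not valid
(69,110,169): 69+110 > 169 → valid
2 of the 6 triples form a triangle.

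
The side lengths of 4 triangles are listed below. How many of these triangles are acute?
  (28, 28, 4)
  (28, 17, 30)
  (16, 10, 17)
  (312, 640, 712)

(28,28,4): 4²+28² = 800 > 784 = 28² → acute
(28,17,30): 17²+28² = 1073 > 900 = 30² → acute
(16,10,17): 10²+16² = 356 > 289 = 17² → acute
(312,640,712): 312²+640² = 506944 = 712² → right
3 of the 4 are acute.

3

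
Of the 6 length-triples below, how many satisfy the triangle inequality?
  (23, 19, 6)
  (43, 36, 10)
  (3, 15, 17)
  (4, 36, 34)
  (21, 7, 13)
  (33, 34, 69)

4

(6,19,23): 6+19 > 23 → valid
(10,36,43): 10+36 > 43 → valid
(3,15,17): 3+15 > 17 → valid
(4,34,36): 4+34 > 36 → valid
(7,13,21): 7+13 ≤ 21 → not valid
(33,34,69): 33+34 ≤ 69 → not valid
4 of the 6 triples form a triangle.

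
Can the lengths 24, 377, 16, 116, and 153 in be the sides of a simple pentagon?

No

For a pentagon, each side must be shorter than the sum of the others.
Here the longest side is 377, but the remaining 4 sides sum to only 309.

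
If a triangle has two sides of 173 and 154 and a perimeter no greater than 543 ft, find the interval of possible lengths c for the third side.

19 < c ≤ 216

Triangle inequality alone gives 19 < c < 327.
The perimeter condition gives c ≤ 543 − 173 − 154 = 216.
Intersecting the two: 19 < c ≤ 216.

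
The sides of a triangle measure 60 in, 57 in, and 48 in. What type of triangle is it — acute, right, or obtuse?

Compare the square of the longest side to the sum of squares of the other two: 48² + 57² = 5553 > 3600 = 60².

acute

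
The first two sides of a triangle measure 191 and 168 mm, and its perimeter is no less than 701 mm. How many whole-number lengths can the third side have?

17

Triangle inequality: 23 < x < 359. Perimeter ≥ 701 gives x ≥ 701 − 191 − 168 = 342.
So 342 ≤ x < 359; integers 342 through 358: 17 values.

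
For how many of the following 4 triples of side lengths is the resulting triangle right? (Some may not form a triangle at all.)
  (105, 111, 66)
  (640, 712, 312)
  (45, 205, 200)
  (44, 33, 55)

3

(105,111,66): 66²+105² = 15381 > 12321 = 111² → acute
(640,712,312): 312²+640² = 506944 = 712² → right
(45,205,200): 45²+200² = 42025 = 205² → right
(44,33,55): 33²+44² = 3025 = 55² → right
3 of the 4 are right.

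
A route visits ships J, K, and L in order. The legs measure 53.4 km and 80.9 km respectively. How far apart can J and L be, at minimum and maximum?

27.5 ≤ JL ≤ 134.3 km

By the triangle inequality, |53.4 − 80.9| ≤ JL ≤ 53.4 + 80.9.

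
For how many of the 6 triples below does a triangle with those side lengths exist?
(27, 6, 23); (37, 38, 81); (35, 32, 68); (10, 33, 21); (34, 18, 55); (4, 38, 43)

1

(6,23,27): 6+23 > 27 → valid
(37,38,81): 37+38 ≤ 81 → not valid
(32,35,68): 32+35 ≤ 68 → not valid
(10,21,33): 10+21 ≤ 33 → not valid
(18,34,55): 18+34 ≤ 55 → not valid
(4,38,43): 4+38 ≤ 43 → not valid
1 of the 6 triples forms a triangle.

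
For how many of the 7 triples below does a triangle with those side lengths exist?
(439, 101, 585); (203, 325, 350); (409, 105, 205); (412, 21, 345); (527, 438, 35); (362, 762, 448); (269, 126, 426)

2

(101,439,585): 101+439 ≤ 585 → not valid
(203,325,350): 203+325 > 350 → valid
(105,205,409): 105+205 ≤ 409 → not valid
(21,345,412): 21+345 ≤ 412 → not valid
(35,438,527): 35+438 ≤ 527 → not valid
(362,448,762): 362+448 > 762 → valid
(126,269,426): 126+269 ≤ 426 → not valid
2 of the 7 triples form a triangle.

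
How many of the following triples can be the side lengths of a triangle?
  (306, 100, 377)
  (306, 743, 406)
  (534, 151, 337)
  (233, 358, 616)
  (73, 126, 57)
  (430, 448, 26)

3

(100,306,377): 100+306 > 377 → valid
(306,406,743): 306+406 ≤ 743 → not valid
(151,337,534): 151+337 ≤ 534 → not valid
(233,358,616): 233+358 ≤ 616 → not valid
(57,73,126): 57+73 > 126 → valid
(26,430,448): 26+430 > 448 → valid
3 of the 6 triples form a triangle.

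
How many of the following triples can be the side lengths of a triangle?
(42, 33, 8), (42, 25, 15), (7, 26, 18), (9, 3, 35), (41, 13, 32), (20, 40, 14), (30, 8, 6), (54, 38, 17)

2

(8,33,42): 8+33 ≤ 42 → not valid
(15,25,42): 15+25 ≤ 42 → not valid
(7,18,26): 7+18 ≤ 26 → not valid
(3,9,35): 3+9 ≤ 35 → not valid
(13,32,41): 13+32 > 41 → valid
(14,20,40): 14+20 ≤ 40 → not valid
(6,8,30): 6+8 ≤ 30 → not valid
(17,38,54): 17+38 > 54 → valid
2 of the 8 triples form a triangle.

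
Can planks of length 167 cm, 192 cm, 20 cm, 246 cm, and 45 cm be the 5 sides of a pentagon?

A pentagon exists iff every side is shorter than the sum of the others — equivalently, the longest side is less than the sum of the rest.
Longest side 246 < 424 (sum of the remaining 4), so yes.

Yes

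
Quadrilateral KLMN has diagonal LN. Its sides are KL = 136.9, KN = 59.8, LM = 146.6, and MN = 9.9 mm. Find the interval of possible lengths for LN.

From triangle KLN: |136.9 − 59.8| < LN < 136.9 + 59.8, i.e. 77.1 < LN < 196.7.
From triangle MLN: 136.7 < LN < 156.5.
Both must hold, so LN lies in the intersection.

136.7 < LN < 156.5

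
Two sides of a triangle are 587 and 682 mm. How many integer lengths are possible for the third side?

The third side lies in the open interval (95, 1269).
Integers from 96 to 1268 inclusive: 1268 − 96 + 1 = 1173.

1173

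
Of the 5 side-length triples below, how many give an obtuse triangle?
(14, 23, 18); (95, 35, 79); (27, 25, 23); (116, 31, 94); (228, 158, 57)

(14,23,18): 14²+18² = 520 < 529 = 23² → obtuse
(95,35,79): 35²+79² = 7466 < 9025 = 95² → obtuse
(27,25,23): 23²+25² = 1154 > 729 = 27² → acute
(116,31,94): 31²+94² = 9797 < 13456 = 116² → obtuse
(228,158,57): 57+158 ≤ 228, not a triangle
3 of the 5 are obtuse.

3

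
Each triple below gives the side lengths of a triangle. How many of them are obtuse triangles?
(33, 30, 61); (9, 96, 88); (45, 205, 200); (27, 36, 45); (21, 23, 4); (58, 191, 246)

(33,30,61): 30²+33² = 1989 < 3721 = 61² → obtuse
(9,96,88): 9²+88² = 7825 < 9216 = 96² → obtuse
(45,205,200): 45²+200² = 42025 = 205² → right
(27,36,45): 27²+36² = 2025 = 45² → right
(21,23,4): 4²+21² = 457 < 529 = 23² → obtuse
(58,191,246): 58²+191² = 39845 < 60516 = 246² → obtuse
4 of the 6 are obtuse.

4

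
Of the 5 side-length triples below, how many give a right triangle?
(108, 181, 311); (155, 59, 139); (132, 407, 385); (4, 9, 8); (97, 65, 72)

(108,181,311): 108+181 ≤ 311, not a triangle
(155,59,139): 59²+139² = 22802 < 24025 = 155² → obtuse
(132,407,385): 132²+385² = 165649 = 407² → right
(4,9,8): 4²+8² = 80 < 81 = 9² → obtuse
(97,65,72): 65²+72² = 9409 = 97² → right
2 of the 5 are right.

2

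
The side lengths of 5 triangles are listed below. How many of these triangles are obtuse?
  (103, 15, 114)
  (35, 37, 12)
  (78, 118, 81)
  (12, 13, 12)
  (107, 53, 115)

(103,15,114): 15²+103² = 10834 < 12996 = 114² → obtuse
(35,37,12): 12²+35² = 1369 = 37² → right
(78,118,81): 78²+81² = 12645 < 13924 = 118² → obtuse
(12,13,12): 12²+12² = 288 > 169 = 13² → acute
(107,53,115): 53²+107² = 14258 > 13225 = 115² → acute
2 of the 5 are obtuse.

2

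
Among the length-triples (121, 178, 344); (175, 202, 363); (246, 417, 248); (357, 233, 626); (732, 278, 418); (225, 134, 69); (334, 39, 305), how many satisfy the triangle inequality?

(121,178,344): 121+178 ≤ 344 → not valid
(175,202,363): 175+202 > 363 → valid
(246,248,417): 246+248 > 417 → valid
(233,357,626): 233+357 ≤ 626 → not valid
(278,418,732): 278+418 ≤ 732 → not valid
(69,134,225): 69+134 ≤ 225 → not valid
(39,305,334): 39+305 > 334 → valid
3 of the 7 triples form a triangle.

3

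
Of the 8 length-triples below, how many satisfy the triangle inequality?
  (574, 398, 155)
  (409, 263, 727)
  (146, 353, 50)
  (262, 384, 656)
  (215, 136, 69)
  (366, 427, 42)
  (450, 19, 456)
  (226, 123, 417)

1

(155,398,574): 155+398 ≤ 574 → not valid
(263,409,727): 263+409 ≤ 727 → not valid
(50,146,353): 50+146 ≤ 353 → not valid
(262,384,656): 262+384 ≤ 656 → not valid
(69,136,215): 69+136 ≤ 215 → not valid
(42,366,427): 42+366 ≤ 427 → not valid
(19,450,456): 19+450 > 456 → valid
(123,226,417): 123+226 ≤ 417 → not valid
1 of the 8 triples forms a triangle.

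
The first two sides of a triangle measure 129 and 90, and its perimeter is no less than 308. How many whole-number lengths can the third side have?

130

Triangle inequality: 39 < x < 219. Perimeter ≥ 308 gives x ≥ 308 − 129 − 90 = 89.
So 89 ≤ x < 219; integers 89 through 218: 130 values.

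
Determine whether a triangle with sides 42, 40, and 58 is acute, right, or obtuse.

right

Compare the square of the longest side to the sum of squares of the other two: 40² + 42² = 3364 = 58².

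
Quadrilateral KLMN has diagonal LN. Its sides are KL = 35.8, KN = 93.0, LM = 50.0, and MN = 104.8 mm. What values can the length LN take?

From triangle KLN: |35.8 − 93.0| < LN < 35.8 + 93.0, i.e. 57.2 < LN < 128.8.
From triangle MLN: 54.8 < LN < 154.8.
Both must hold, so LN lies in the intersection.

57.2 < LN < 128.8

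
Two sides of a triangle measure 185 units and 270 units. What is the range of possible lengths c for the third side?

By the triangle inequality, c must be less than 185 + 270 = 455 and greater than |185 − 270| = 85.

85 < c < 455 (units)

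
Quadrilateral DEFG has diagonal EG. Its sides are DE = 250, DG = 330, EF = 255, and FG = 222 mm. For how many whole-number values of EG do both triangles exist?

From triangle DEG: 80 < EG < 580.
From triangle FEG: 33 < EG < 477.
Intersection: 80 < EG < 477, so integers 81 through 476: 396 values.

396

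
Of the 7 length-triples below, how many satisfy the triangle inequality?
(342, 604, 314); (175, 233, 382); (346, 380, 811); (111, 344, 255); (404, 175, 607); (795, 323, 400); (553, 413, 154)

(314,342,604): 314+342 > 604 → valid
(175,233,382): 175+233 > 382 → valid
(346,380,811): 346+380 ≤ 811 → not valid
(111,255,344): 111+255 > 344 → valid
(175,404,607): 175+404 ≤ 607 → not valid
(323,400,795): 323+400 ≤ 795 → not valid
(154,413,553): 154+413 > 553 → valid
4 of the 7 triples form a triangle.

4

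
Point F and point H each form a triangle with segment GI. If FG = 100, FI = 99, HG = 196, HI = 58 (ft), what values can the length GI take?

From triangle FGI: |100 − 99| < GI < 100 + 99, i.e. 1 < GI < 199.
From triangle HGI: 138 < GI < 254.
Both must hold, so GI lies in the intersection.

138 < GI < 199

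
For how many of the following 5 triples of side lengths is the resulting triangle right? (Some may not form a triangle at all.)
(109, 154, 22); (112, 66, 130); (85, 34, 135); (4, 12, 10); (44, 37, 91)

1

(109,154,22): 22+109 ≤ 154, not a triangle
(112,66,130): 66²+112² = 16900 = 130² → right
(85,34,135): 34+85 ≤ 135, not a triangle
(4,12,10): 4²+10² = 116 < 144 = 12² → obtuse
(44,37,91): 37+44 ≤ 91, not a triangle
1 of the 5 is right.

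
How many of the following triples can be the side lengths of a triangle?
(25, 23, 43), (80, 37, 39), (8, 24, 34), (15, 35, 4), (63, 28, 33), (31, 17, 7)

1

(23,25,43): 23+25 > 43 → valid
(37,39,80): 37+39 ≤ 80 → not valid
(8,24,34): 8+24 ≤ 34 → not valid
(4,15,35): 4+15 ≤ 35 → not valid
(28,33,63): 28+33 ≤ 63 → not valid
(7,17,31): 7+17 ≤ 31 → not valid
1 of the 6 triples forms a triangle.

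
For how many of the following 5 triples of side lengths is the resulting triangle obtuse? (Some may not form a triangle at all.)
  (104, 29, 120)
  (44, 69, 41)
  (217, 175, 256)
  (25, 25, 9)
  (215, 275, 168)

(104,29,120): 29²+104² = 11657 < 14400 = 120² → obtuse
(44,69,41): 41²+44² = 3617 < 4761 = 69² → obtuse
(217,175,256): 175²+217² = 77714 > 65536 = 256² → acute
(25,25,9): 9²+25² = 706 > 625 = 25² → acute
(215,275,168): 168²+215² = 74449 < 75625 = 275² → obtuse
3 of the 5 are obtuse.

3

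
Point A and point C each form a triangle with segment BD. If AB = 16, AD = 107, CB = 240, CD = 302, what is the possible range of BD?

91 < BD < 123

From triangle ABD: |16 − 107| < BD < 16 + 107, i.e. 91 < BD < 123.
From triangle CBD: 62 < BD < 542.
Both must hold, so BD lies in the intersection.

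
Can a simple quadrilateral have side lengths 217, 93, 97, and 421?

No

For a quadrilateral, each side must be shorter than the sum of the others.
Here the longest side is 421, but the remaining 3 sides sum to only 407.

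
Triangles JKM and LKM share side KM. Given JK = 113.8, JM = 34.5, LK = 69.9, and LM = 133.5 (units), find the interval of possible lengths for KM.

79.3 < KM < 148.3

From triangle JKM: |113.8 − 34.5| < KM < 113.8 + 34.5, i.e. 79.3 < KM < 148.3.
From triangle LKM: 63.6 < KM < 203.4.
Both must hold, so KM lies in the intersection.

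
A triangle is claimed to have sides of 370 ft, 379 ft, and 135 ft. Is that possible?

The longest side is 379, and the other two sum to 505.
Since 505 > 379, the triangle inequality holds.

Yes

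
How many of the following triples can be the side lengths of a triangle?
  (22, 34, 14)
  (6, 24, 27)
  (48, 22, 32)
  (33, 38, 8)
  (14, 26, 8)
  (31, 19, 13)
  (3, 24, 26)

(14,22,34): 14+22 > 34 → valid
(6,24,27): 6+24 > 27 → valid
(22,32,48): 22+32 > 48 → valid
(8,33,38): 8+33 > 38 → valid
(8,14,26): 8+14 ≤ 26 → not valid
(13,19,31): 13+19 > 31 → valid
(3,24,26): 3+24 > 26 → valid
6 of the 7 triples form a triangle.

6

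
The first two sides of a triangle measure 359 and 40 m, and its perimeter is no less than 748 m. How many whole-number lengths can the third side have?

50

Triangle inequality: 319 < x < 399. Perimeter ≥ 748 gives x ≥ 748 − 359 − 40 = 349.
So 349 ≤ x < 399; integers 349 through 398: 50 values.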